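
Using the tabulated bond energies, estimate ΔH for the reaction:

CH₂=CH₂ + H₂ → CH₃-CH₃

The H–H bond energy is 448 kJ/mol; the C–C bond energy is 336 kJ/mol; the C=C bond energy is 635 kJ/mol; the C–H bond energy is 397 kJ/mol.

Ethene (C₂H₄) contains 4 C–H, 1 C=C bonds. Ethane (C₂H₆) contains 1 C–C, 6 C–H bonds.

ΔH ≈ −47 kJ

Bonds broken (reactants):
  C–H: 4 × 397 = 1588
  C=C: 1 × 635 = 635
  H–H: 1 × 448 = 448
  Σ(broken) = 2671 kJ
Bonds formed (products):
  C–C: 1 × 336 = 336
  C–H: 6 × 397 = 2382
  Σ(formed) = 2718 kJ
ΔH = Σ(broken) − Σ(formed) = 2671 − 2718 = −47 kJ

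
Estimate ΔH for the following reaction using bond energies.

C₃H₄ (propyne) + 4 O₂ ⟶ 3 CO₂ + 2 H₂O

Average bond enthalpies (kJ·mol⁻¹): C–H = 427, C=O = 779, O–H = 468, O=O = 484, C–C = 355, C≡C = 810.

Bonds broken (reactants):
  C≡C: 1 × 810 = 810
  C–C: 1 × 355 = 355
  C–H: 4 × 427 = 1708
  O=O: 4 × 484 = 1936
  Σ(broken) = 4809 kJ
Bonds formed (products):
  C=O: 6 × 779 = 4674
  O–H: 4 × 468 = 1872
  Σ(formed) = 6546 kJ
ΔH = Σ(broken) − Σ(formed) = 4809 − 6546 = −1737 kJ

ΔH ≈ −1737 kJ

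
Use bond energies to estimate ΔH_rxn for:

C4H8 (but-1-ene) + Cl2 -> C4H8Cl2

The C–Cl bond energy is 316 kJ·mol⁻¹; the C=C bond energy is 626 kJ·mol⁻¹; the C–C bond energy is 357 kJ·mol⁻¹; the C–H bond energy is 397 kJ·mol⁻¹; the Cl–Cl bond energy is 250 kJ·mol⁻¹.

Bonds broken (reactants):
  C–C: 2 × 357 = 714
  C–H: 8 × 397 = 3176
  C=C: 1 × 626 = 626
  Cl–Cl: 1 × 250 = 250
  Σ(broken) = 4766 kJ
Bonds formed (products):
  C–C: 3 × 357 = 1071
  C–Cl: 2 × 316 = 632
  C–H: 8 × 397 = 3176
  Σ(formed) = 4879 kJ
ΔH = Σ(broken) − Σ(formed) = 4766 − 4879 = −113 kJ

ΔH ≈ −113 kJ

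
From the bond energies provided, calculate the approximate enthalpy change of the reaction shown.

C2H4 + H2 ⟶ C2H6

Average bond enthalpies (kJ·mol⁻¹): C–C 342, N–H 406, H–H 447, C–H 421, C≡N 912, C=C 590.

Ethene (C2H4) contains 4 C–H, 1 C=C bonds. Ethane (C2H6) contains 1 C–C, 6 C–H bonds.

Bonds broken (reactants):
  C–H: 4 × 421 = 1684
  C=C: 1 × 590 = 590
  H–H: 1 × 447 = 447
  Σ(broken) = 2721 kJ
Bonds formed (products):
  C–C: 1 × 342 = 342
  C–H: 6 × 421 = 2526
  Σ(formed) = 2868 kJ
ΔH = Σ(broken) − Σ(formed) = 2721 − 2868 = −147 kJ

ΔH ≈ −147 kJ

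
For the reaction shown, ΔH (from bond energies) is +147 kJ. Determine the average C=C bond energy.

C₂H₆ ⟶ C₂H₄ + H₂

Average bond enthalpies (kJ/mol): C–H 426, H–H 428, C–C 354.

D(C=C) ≈ 631 kJ/mol

Let D be the C=C bond energy.
Σ(broken) = 1×354 + 6×426 = 2910
Σ(formed) = 4×426 + 1×D + 1×428 = 2132 + D
ΔH = Σ(broken) − Σ(formed) = (2910) − (2132 + D) = +778 − D
Setting this equal to +147 kJ gives D = 631 kJ/mol.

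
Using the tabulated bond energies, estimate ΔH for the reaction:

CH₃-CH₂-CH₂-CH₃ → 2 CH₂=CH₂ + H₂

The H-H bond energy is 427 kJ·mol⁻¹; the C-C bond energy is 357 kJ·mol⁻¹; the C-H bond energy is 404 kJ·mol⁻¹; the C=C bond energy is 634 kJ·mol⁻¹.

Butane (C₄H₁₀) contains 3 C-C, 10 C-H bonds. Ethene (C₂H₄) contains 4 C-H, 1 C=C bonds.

ΔH ≈ +184 kJ

Bonds broken (reactants):
  C-C: 3 × 357 = 1071
  C-H: 10 × 404 = 4040
  Σ(broken) = 5111 kJ
Bonds formed (products):
  C-H: 8 × 404 = 3232
  C=C: 2 × 634 = 1268
  H-H: 1 × 427 = 427
  Σ(formed) = 4927 kJ
ΔH = Σ(broken) − Σ(formed) = 5111 − 4927 = +184 kJ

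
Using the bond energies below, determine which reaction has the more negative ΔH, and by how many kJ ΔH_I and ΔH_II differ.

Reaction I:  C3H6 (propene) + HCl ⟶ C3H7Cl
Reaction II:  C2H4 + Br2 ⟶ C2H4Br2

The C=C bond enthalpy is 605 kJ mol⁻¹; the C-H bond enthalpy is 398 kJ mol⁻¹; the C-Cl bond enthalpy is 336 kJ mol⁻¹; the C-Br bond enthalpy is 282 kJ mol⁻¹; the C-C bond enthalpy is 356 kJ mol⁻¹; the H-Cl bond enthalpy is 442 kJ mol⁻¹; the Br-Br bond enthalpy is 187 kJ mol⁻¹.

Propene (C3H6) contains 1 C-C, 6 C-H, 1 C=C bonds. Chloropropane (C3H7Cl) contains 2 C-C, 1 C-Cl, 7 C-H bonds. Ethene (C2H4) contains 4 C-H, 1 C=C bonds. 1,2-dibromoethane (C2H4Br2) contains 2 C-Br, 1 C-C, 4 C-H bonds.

Reaction II, by 85 kJ

Reaction I:
  Bonds broken (reactants):
    C-C: 1 × 356 = 356
    C-H: 6 × 398 = 2388
    C=C: 1 × 605 = 605
    H-Cl: 1 × 442 = 442
    Σ(broken) = 3791 kJ
  Bonds formed (products):
    C-C: 2 × 356 = 712
    C-Cl: 1 × 336 = 336
    C-H: 7 × 398 = 2786
    Σ(formed) = 3834 kJ
  ΔH_I = 3791 − 3834 = −43 kJ
Reaction II:
  Bonds broken (reactants):
    Br-Br: 1 × 187 = 187
    C-H: 4 × 398 = 1592
    C=C: 1 × 605 = 605
    Σ(broken) = 2384 kJ
  Bonds formed (products):
    C-Br: 2 × 282 = 564
    C-C: 1 × 356 = 356
    C-H: 4 × 398 = 1592
    Σ(formed) = 2512 kJ
  ΔH_II = 2384 − 2512 = −128 kJ
ΔH_I − ΔH_II = +85 kJ, so reaction II has the more negative ΔH; |ΔH_I − ΔH_II| = 85 kJ.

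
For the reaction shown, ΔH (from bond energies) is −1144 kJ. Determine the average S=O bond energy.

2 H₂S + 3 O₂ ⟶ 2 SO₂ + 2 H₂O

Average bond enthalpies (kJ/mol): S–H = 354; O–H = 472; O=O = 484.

Let D be the S=O bond energy.
Σ(broken) = 3×484 + 4×354 = 2868
Σ(formed) = 4×472 + 4×D = 1888 + 4D
ΔH = Σ(broken) − Σ(formed) = (2868) − (1888 + 4D) = +980 − 4D
Setting this equal to −1144 kJ gives 4D = 2124, so D = 531 kJ/mol.

D(S=O) ≈ 531 kJ/mol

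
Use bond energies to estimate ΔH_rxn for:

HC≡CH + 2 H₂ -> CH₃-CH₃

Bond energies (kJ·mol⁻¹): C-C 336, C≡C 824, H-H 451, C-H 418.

Bonds broken (reactants):
  C≡C: 1 × 824 = 824
  C-H: 2 × 418 = 836
  H-H: 2 × 451 = 902
  Σ(broken) = 2562 kJ
Bonds formed (products):
  C-C: 1 × 336 = 336
  C-H: 6 × 418 = 2508
  Σ(formed) = 2844 kJ
ΔH = Σ(broken) − Σ(formed) = 2562 − 2844 = −282 kJ

ΔH ≈ −282 kJ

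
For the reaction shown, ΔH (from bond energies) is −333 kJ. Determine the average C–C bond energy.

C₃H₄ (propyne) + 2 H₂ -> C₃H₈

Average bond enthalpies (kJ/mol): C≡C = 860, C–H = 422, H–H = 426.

D(C–C) ≈ 357 kJ/mol

Let D be the C–C bond energy.
Σ(broken) = 1×860 + 1×D + 4×422 + 2×426 = 3400 + D
Σ(formed) = 2×D + 8×422 = 3376 + 2D
ΔH = Σ(broken) − Σ(formed) = (3400 + D) − (3376 + 2D) = +24 − D
Setting this equal to −333 kJ gives D = 357 kJ/mol.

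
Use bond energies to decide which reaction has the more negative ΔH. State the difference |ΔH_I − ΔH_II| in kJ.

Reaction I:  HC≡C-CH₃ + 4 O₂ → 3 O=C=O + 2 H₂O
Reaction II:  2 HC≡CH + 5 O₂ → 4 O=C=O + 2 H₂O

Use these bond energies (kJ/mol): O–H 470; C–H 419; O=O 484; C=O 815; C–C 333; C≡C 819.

Reaction II, by 660 kJ

Reaction I:
  Bonds broken (reactants):
    C≡C: 1 × 819 = 819
    C–C: 1 × 333 = 333
    C–H: 4 × 419 = 1676
    O=O: 4 × 484 = 1936
    Σ(broken) = 4764 kJ
  Bonds formed (products):
    C=O: 6 × 815 = 4890
    O–H: 4 × 470 = 1880
    Σ(formed) = 6770 kJ
  ΔH_I = 4764 − 6770 = −2006 kJ
Reaction II:
  Bonds broken (reactants):
    C≡C: 2 × 819 = 1638
    C–H: 4 × 419 = 1676
    O=O: 5 × 484 = 2420
    Σ(broken) = 5734 kJ
  Bonds formed (products):
    C=O: 8 × 815 = 6520
    O–H: 4 × 470 = 1880
    Σ(formed) = 8400 kJ
  ΔH_II = 5734 − 8400 = −2666 kJ
ΔH_I − ΔH_II = +660 kJ, so reaction II has the more negative ΔH; |ΔH_I − ΔH_II| = 660 kJ.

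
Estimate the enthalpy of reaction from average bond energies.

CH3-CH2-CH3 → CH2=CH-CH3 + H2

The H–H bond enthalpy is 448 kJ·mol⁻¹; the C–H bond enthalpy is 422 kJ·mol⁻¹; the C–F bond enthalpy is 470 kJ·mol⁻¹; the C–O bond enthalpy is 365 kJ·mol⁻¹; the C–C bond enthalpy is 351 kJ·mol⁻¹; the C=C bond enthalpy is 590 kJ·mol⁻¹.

Bonds broken (reactants):
  C–C: 2 × 351 = 702
  C–H: 8 × 422 = 3376
  Σ(broken) = 4078 kJ
Bonds formed (products):
  C–C: 1 × 351 = 351
  C–H: 6 × 422 = 2532
  C=C: 1 × 590 = 590
  H–H: 1 × 448 = 448
  Σ(formed) = 3921 kJ
ΔH = Σ(broken) − Σ(formed) = 4078 − 3921 = +157 kJ

ΔH ≈ +157 kJ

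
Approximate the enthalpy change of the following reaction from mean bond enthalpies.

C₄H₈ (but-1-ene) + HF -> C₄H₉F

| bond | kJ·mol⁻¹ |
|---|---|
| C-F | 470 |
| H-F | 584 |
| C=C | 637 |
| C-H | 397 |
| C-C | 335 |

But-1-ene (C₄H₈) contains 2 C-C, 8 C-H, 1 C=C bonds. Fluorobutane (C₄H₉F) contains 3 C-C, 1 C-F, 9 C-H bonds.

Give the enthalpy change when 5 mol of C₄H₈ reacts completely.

ΔH = +95 kJ

Bonds broken (reactants):
  C-C: 2 × 335 = 670
  C-H: 8 × 397 = 3176
  C=C: 1 × 637 = 637
  H-F: 1 × 584 = 584
  Σ(broken) = 5067 kJ
Bonds formed (products):
  C-C: 3 × 335 = 1005
  C-F: 1 × 470 = 470
  C-H: 9 × 397 = 3573
  Σ(formed) = 5048 kJ
ΔH = Σ(broken) − Σ(formed) = 5067 − 5048 = +19 kJ
For 5× the reaction as written: 5 × (+19) = +95 kJ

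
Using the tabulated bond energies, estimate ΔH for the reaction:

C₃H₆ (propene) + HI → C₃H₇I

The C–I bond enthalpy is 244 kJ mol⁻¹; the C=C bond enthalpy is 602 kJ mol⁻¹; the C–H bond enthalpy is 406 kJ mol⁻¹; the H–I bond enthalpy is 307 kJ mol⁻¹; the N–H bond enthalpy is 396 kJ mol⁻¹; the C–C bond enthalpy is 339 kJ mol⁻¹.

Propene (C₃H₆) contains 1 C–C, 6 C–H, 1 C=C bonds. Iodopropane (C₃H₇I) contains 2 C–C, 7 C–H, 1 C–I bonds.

Bonds broken (reactants):
  C–C: 1 × 339 = 339
  C–H: 6 × 406 = 2436
  C=C: 1 × 602 = 602
  H–I: 1 × 307 = 307
  Σ(broken) = 3684 kJ
Bonds formed (products):
  C–C: 2 × 339 = 678
  C–H: 7 × 406 = 2842
  C–I: 1 × 244 = 244
  Σ(formed) = 3764 kJ
ΔH = Σ(broken) − Σ(formed) = 3684 − 3764 = −80 kJ

ΔH ≈ −80 kJ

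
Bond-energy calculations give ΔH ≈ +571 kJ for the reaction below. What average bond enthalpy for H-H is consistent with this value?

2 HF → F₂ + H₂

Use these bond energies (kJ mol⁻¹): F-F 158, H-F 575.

D(H-H) ≈ 421 kJ/mol

Let D be the H-H bond energy.
Σ(broken) = 2×575 = 1150
Σ(formed) = 1×158 + 1×D = 158 + D
ΔH = Σ(broken) − Σ(formed) = (1150) − (158 + D) = +992 − D
Setting this equal to +571 kJ gives D = 421 kJ/mol.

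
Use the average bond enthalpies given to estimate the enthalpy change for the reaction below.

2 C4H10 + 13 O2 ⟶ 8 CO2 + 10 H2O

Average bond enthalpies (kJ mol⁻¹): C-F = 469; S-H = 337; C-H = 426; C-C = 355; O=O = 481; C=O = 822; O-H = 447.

ΔH ≈ −5189 kJ

Bonds broken (reactants):
  C-C: 6 × 355 = 2130
  C-H: 20 × 426 = 8520
  O=O: 13 × 481 = 6253
  Σ(broken) = 16903 kJ
Bonds formed (products):
  C=O: 16 × 822 = 13152
  O-H: 20 × 447 = 8940
  Σ(formed) = 22092 kJ
ΔH = Σ(broken) − Σ(formed) = 16903 − 22092 = −5189 kJ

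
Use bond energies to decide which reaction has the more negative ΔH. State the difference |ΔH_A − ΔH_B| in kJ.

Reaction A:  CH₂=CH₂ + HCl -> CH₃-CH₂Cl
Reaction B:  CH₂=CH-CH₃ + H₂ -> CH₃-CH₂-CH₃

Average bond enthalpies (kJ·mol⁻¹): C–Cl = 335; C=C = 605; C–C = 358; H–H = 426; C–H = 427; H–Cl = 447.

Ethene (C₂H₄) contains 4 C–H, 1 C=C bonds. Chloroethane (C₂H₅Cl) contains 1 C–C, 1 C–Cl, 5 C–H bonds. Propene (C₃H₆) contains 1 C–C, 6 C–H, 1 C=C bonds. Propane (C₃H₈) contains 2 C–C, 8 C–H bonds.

Reaction B, by 113 kJ

Reaction A:
  Bonds broken (reactants):
    C–H: 4 × 427 = 1708
    C=C: 1 × 605 = 605
    H–Cl: 1 × 447 = 447
    Σ(broken) = 2760 kJ
  Bonds formed (products):
    C–C: 1 × 358 = 358
    C–Cl: 1 × 335 = 335
    C–H: 5 × 427 = 2135
    Σ(formed) = 2828 kJ
  ΔH_A = 2760 − 2828 = −68 kJ
Reaction B:
  Bonds broken (reactants):
    C–C: 1 × 358 = 358
    C–H: 6 × 427 = 2562
    C=C: 1 × 605 = 605
    H–H: 1 × 426 = 426
    Σ(broken) = 3951 kJ
  Bonds formed (products):
    C–C: 2 × 358 = 716
    C–H: 8 × 427 = 3416
    Σ(formed) = 4132 kJ
  ΔH_B = 3951 − 4132 = −181 kJ
ΔH_A − ΔH_B = +113 kJ, so reaction B has the more negative ΔH; |ΔH_A − ΔH_B| = 113 kJ.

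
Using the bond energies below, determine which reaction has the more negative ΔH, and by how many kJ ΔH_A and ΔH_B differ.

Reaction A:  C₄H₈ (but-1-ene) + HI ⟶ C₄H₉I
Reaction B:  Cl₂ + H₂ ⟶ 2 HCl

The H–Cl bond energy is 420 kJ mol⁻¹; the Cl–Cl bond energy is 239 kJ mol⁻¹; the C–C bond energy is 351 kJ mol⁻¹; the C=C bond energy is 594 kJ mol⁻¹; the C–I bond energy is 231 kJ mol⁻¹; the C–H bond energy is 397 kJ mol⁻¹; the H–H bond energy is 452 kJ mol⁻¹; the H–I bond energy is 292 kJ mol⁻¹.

Reaction B, by 56 kJ

Reaction A:
  Bonds broken (reactants):
    C–C: 2 × 351 = 702
    C–H: 8 × 397 = 3176
    C=C: 1 × 594 = 594
    H–I: 1 × 292 = 292
    Σ(broken) = 4764 kJ
  Bonds formed (products):
    C–C: 3 × 351 = 1053
    C–H: 9 × 397 = 3573
    C–I: 1 × 231 = 231
    Σ(formed) = 4857 kJ
  ΔH_A = 4764 − 4857 = −93 kJ
Reaction B:
  Bonds broken (reactants):
    Cl–Cl: 1 × 239 = 239
    H–H: 1 × 452 = 452
    Σ(broken) = 691 kJ
  Bonds formed (products):
    H–Cl: 2 × 420 = 840
    Σ(formed) = 840 kJ
  ΔH_B = 691 − 840 = −149 kJ
ΔH_A − ΔH_B = +56 kJ, so reaction B has the more negative ΔH; |ΔH_A − ΔH_B| = 56 kJ.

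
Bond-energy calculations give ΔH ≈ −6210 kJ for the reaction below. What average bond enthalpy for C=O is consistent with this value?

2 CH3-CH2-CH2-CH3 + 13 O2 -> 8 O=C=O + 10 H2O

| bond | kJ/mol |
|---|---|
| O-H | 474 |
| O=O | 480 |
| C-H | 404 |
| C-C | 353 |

D(C=O) ≈ 823 kJ/mol

Let D be the C=O bond energy.
Σ(broken) = 6×353 + 20×404 + 13×480 = 16438
Σ(formed) = 16×D + 20×474 = 9480 + 16D
ΔH = Σ(broken) − Σ(formed) = (16438) − (9480 + 16D) = +6958 − 16D
Setting this equal to −6210 kJ gives 16D = 13168, so D = 823 kJ/mol.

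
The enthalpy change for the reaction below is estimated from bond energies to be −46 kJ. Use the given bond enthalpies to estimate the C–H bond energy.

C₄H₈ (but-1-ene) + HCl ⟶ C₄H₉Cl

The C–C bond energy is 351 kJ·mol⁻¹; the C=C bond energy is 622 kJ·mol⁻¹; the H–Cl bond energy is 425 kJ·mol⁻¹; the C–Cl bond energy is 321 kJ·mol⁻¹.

Let D be the C–H bond energy.
Σ(broken) = 2×351 + 8×D + 1×622 + 1×425 = 1749 + 8D
Σ(formed) = 3×351 + 1×321 + 9×D = 1374 + 9D
ΔH = Σ(broken) − Σ(formed) = (1749 + 8D) − (1374 + 9D) = +375 − D
Setting this equal to −46 kJ gives D = 421 kJ/mol.

D(C–H) ≈ 421 kJ/mol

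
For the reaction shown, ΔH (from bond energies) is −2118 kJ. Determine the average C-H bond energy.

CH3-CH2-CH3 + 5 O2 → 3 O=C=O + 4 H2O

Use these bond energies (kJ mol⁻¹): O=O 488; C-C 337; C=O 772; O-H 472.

D(C-H) ≈ 397 kJ/mol

Let D be the C-H bond energy.
Σ(broken) = 2×337 + 8×D + 5×488 = 3114 + 8D
Σ(formed) = 6×772 + 8×472 = 8408
ΔH = Σ(broken) − Σ(formed) = (3114 + 8D) − (8408) = −5294 + 8D
Setting this equal to −2118 kJ gives 8D = 3176, so D = 397 kJ/mol.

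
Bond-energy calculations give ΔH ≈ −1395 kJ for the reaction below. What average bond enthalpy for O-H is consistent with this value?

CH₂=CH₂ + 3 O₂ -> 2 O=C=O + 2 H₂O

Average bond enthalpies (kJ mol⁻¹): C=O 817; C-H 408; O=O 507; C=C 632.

D(O-H) ≈ 478 kJ/mol

Let D be the O-H bond energy.
Σ(broken) = 4×408 + 1×632 + 3×507 = 3785
Σ(formed) = 4×817 + 4×D = 3268 + 4D
ΔH = Σ(broken) − Σ(formed) = (3785) − (3268 + 4D) = +517 − 4D
Setting this equal to −1395 kJ gives 4D = 1912, so D = 478 kJ/mol.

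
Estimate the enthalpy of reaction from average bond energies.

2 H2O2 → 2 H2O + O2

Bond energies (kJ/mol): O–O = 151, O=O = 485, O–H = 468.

Bonds broken (reactants):
  O–H: 4 × 468 = 1872
  O–O: 2 × 151 = 302
  Σ(broken) = 2174 kJ
Bonds formed (products):
  O–H: 4 × 468 = 1872
  O=O: 1 × 485 = 485
  Σ(formed) = 2357 kJ
ΔH = Σ(broken) − Σ(formed) = 2174 − 2357 = −183 kJ

ΔH ≈ −183 kJ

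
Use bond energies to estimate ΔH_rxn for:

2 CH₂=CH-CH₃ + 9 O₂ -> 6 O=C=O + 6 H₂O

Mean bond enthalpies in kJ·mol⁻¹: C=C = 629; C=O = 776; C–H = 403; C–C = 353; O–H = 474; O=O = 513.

ΔH ≈ −3583 kJ

Bonds broken (reactants):
  C–C: 2 × 353 = 706
  C–H: 12 × 403 = 4836
  C=C: 2 × 629 = 1258
  O=O: 9 × 513 = 4617
  Σ(broken) = 11417 kJ
Bonds formed (products):
  C=O: 12 × 776 = 9312
  O–H: 12 × 474 = 5688
  Σ(formed) = 15000 kJ
ΔH = Σ(broken) − Σ(formed) = 11417 − 15000 = −3583 kJ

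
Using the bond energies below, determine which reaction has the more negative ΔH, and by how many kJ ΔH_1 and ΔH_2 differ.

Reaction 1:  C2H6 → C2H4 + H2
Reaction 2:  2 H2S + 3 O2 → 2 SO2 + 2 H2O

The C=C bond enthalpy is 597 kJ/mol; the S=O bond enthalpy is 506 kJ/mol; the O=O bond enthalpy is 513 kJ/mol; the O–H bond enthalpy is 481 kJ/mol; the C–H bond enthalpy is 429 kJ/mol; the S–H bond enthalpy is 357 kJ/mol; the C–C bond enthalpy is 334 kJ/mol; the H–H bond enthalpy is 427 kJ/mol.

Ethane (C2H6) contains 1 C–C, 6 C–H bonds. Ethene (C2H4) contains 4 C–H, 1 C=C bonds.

Reaction 2, by 1149 kJ

Reaction 1:
  Bonds broken (reactants):
    C–C: 1 × 334 = 334
    C–H: 6 × 429 = 2574
    Σ(broken) = 2908 kJ
  Bonds formed (products):
    C–H: 4 × 429 = 1716
    C=C: 1 × 597 = 597
    H–H: 1 × 427 = 427
    Σ(formed) = 2740 kJ
  ΔH_1 = 2908 − 2740 = +168 kJ
Reaction 2:
  Bonds broken (reactants):
    O=O: 3 × 513 = 1539
    S–H: 4 × 357 = 1428
    Σ(broken) = 2967 kJ
  Bonds formed (products):
    O–H: 4 × 481 = 1924
    S=O: 4 × 506 = 2024
    Σ(formed) = 3948 kJ
  ΔH_2 = 2967 − 3948 = −981 kJ
ΔH_1 − ΔH_2 = +1149 kJ, so reaction 2 has the more negative ΔH; |ΔH_1 − ΔH_2| = 1149 kJ.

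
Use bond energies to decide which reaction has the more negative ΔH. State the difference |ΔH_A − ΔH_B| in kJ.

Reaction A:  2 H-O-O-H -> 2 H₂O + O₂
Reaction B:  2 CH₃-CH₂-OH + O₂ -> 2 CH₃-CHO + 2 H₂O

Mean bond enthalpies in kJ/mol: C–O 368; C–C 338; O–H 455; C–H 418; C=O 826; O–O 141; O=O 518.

Reaction B, by 236 kJ

Reaction A:
  Bonds broken (reactants):
    O–H: 4 × 455 = 1820
    O–O: 2 × 141 = 282
    Σ(broken) = 2102 kJ
  Bonds formed (products):
    O–H: 4 × 455 = 1820
    O=O: 1 × 518 = 518
    Σ(formed) = 2338 kJ
  ΔH_A = 2102 − 2338 = −236 kJ
Reaction B:
  Bonds broken (reactants):
    C–C: 2 × 338 = 676
    C–H: 10 × 418 = 4180
    C–O: 2 × 368 = 736
    O–H: 2 × 455 = 910
    O=O: 1 × 518 = 518
    Σ(broken) = 7020 kJ
  Bonds formed (products):
    C–C: 2 × 338 = 676
    C–H: 8 × 418 = 3344
    C=O: 2 × 826 = 1652
    O–H: 4 × 455 = 1820
    Σ(formed) = 7492 kJ
  ΔH_B = 7020 − 7492 = −472 kJ
ΔH_A − ΔH_B = +236 kJ, so reaction B has the more negative ΔH; |ΔH_A − ΔH_B| = 236 kJ.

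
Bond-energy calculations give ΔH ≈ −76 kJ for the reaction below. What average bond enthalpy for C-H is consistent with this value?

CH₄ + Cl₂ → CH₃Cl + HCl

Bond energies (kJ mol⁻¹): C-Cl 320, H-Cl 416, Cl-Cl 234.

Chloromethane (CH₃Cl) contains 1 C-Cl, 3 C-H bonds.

D(C-H) ≈ 426 kJ/mol

Let D be the C-H bond energy.
Σ(broken) = 4×D + 1×234 = 234 + 4D
Σ(formed) = 1×320 + 3×D + 1×416 = 736 + 3D
ΔH = Σ(broken) − Σ(formed) = (234 + 4D) − (736 + 3D) = −502 + D
Setting this equal to −76 kJ gives D = 426 kJ/mol.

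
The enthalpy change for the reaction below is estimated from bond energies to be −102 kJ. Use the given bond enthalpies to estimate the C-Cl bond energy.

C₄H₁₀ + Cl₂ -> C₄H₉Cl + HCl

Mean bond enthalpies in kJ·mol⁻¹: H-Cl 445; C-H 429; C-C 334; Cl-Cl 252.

D(C-Cl) ≈ 338 kJ/mol

Let D be the C-Cl bond energy.
Σ(broken) = 3×334 + 10×429 + 1×252 = 5544
Σ(formed) = 3×334 + 1×D + 9×429 + 1×445 = 5308 + D
ΔH = Σ(broken) − Σ(formed) = (5544) − (5308 + D) = +236 − D
Setting this equal to −102 kJ gives D = 338 kJ/mol.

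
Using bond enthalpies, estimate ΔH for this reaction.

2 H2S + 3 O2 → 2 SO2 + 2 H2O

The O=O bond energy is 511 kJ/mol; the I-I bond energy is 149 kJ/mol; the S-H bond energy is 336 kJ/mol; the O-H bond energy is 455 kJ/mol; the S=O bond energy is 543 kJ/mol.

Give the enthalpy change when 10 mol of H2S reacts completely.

Bonds broken (reactants):
  O=O: 3 × 511 = 1533
  S-H: 4 × 336 = 1344
  Σ(broken) = 2877 kJ
Bonds formed (products):
  O-H: 4 × 455 = 1820
  S=O: 4 × 543 = 2172
  Σ(formed) = 3992 kJ
ΔH = Σ(broken) − Σ(formed) = 2877 − 3992 = −1115 kJ
For 5× the reaction as written: 5 × (−1115) = −5575 kJ

ΔH = −5575 kJ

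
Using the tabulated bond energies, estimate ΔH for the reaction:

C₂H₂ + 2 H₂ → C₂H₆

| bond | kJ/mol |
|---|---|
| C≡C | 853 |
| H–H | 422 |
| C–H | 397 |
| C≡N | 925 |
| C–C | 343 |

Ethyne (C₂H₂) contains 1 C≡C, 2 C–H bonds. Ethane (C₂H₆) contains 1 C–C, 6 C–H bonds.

ΔH ≈ −234 kJ

Bonds broken (reactants):
  C≡C: 1 × 853 = 853
  C–H: 2 × 397 = 794
  H–H: 2 × 422 = 844
  Σ(broken) = 2491 kJ
Bonds formed (products):
  C–C: 1 × 343 = 343
  C–H: 6 × 397 = 2382
  Σ(formed) = 2725 kJ
ΔH = Σ(broken) − Σ(formed) = 2491 − 2725 = −234 kJ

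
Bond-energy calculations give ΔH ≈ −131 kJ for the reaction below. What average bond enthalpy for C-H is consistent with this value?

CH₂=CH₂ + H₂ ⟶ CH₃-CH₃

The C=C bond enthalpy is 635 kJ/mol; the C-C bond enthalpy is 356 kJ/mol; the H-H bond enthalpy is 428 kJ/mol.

D(C-H) ≈ 419 kJ/mol

Let D be the C-H bond energy.
Σ(broken) = 4×D + 1×635 + 1×428 = 1063 + 4D
Σ(formed) = 1×356 + 6×D = 356 + 6D
ΔH = Σ(broken) − Σ(formed) = (1063 + 4D) − (356 + 6D) = +707 − 2D
Setting this equal to −131 kJ gives 2D = 838, so D = 419 kJ/mol.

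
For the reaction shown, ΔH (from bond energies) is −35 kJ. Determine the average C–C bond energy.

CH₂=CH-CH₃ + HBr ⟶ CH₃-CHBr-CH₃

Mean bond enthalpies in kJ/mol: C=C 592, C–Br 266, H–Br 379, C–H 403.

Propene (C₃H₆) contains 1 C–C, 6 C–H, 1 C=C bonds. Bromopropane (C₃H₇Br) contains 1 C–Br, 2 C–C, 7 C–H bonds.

D(C–C) ≈ 337 kJ/mol

Let D be the C–C bond energy.
Σ(broken) = 1×D + 6×403 + 1×592 + 1×379 = 3389 + D
Σ(formed) = 1×266 + 2×D + 7×403 = 3087 + 2D
ΔH = Σ(broken) − Σ(formed) = (3389 + D) − (3087 + 2D) = +302 − D
Setting this equal to −35 kJ gives D = 337 kJ/mol.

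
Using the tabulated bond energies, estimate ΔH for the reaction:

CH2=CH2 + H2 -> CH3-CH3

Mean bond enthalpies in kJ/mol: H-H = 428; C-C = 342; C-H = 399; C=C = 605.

Bonds broken (reactants):
  C-H: 4 × 399 = 1596
  C=C: 1 × 605 = 605
  H-H: 1 × 428 = 428
  Σ(broken) = 2629 kJ
Bonds formed (products):
  C-C: 1 × 342 = 342
  C-H: 6 × 399 = 2394
  Σ(formed) = 2736 kJ
ΔH = Σ(broken) − Σ(formed) = 2629 − 2736 = −107 kJ

ΔH ≈ −107 kJ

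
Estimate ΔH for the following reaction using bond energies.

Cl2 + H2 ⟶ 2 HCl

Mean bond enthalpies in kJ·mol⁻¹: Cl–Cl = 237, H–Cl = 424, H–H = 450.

ΔH ≈ −161 kJ

Bonds broken (reactants):
  Cl–Cl: 1 × 237 = 237
  H–H: 1 × 450 = 450
  Σ(broken) = 687 kJ
Bonds formed (products):
  H–Cl: 2 × 424 = 848
  Σ(formed) = 848 kJ
ΔH = Σ(broken) − Σ(formed) = 687 − 848 = −161 kJ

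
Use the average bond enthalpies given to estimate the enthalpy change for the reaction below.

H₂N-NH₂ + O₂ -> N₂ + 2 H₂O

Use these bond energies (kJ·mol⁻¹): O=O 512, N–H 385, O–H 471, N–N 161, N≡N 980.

ΔH ≈ −651 kJ

Bonds broken (reactants):
  N–H: 4 × 385 = 1540
  N–N: 1 × 161 = 161
  O=O: 1 × 512 = 512
  Σ(broken) = 2213 kJ
Bonds formed (products):
  N≡N: 1 × 980 = 980
  O–H: 4 × 471 = 1884
  Σ(formed) = 2864 kJ
ΔH = Σ(broken) − Σ(formed) = 2213 − 2864 = −651 kJ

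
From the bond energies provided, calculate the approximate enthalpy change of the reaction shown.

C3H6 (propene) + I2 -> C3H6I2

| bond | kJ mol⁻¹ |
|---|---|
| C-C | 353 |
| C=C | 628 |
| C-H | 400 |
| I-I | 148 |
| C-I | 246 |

ΔH ≈ −69 kJ

Bonds broken (reactants):
  C-C: 1 × 353 = 353
  C-H: 6 × 400 = 2400
  C=C: 1 × 628 = 628
  I-I: 1 × 148 = 148
  Σ(broken) = 3529 kJ
Bonds formed (products):
  C-C: 2 × 353 = 706
  C-H: 6 × 400 = 2400
  C-I: 2 × 246 = 492
  Σ(formed) = 3598 kJ
ΔH = Σ(broken) − Σ(formed) = 3529 − 3598 = −69 kJ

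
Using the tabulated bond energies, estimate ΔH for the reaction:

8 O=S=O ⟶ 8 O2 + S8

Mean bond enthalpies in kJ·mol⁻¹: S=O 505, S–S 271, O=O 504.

Bonds broken (reactants):
  S=O: 16 × 505 = 8080
  Σ(broken) = 8080 kJ
Bonds formed (products):
  O=O: 8 × 504 = 4032
  S–S: 8 × 271 = 2168
  Σ(formed) = 6200 kJ
ΔH = Σ(broken) − Σ(formed) = 8080 − 6200 = +1880 kJ

ΔH ≈ +1880 kJ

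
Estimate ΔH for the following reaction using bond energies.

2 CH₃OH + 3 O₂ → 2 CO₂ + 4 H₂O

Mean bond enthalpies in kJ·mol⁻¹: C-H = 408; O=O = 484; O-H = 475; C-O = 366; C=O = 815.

Bonds broken (reactants):
  C-H: 6 × 408 = 2448
  C-O: 2 × 366 = 732
  O-H: 2 × 475 = 950
  O=O: 3 × 484 = 1452
  Σ(broken) = 5582 kJ
Bonds formed (products):
  C=O: 4 × 815 = 3260
  O-H: 8 × 475 = 3800
  Σ(formed) = 7060 kJ
ΔH = Σ(broken) − Σ(formed) = 5582 − 7060 = −1478 kJ

ΔH ≈ −1478 kJ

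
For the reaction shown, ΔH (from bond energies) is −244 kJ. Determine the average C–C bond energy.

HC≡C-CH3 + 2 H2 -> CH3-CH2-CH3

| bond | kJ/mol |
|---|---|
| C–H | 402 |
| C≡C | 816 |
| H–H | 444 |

Let D be the C–C bond energy.
Σ(broken) = 1×816 + 1×D + 4×402 + 2×444 = 3312 + D
Σ(formed) = 2×D + 8×402 = 3216 + 2D
ΔH = Σ(broken) − Σ(formed) = (3312 + D) − (3216 + 2D) = +96 − D
Setting this equal to −244 kJ gives D = 340 kJ/mol.

D(C–C) ≈ 340 kJ/mol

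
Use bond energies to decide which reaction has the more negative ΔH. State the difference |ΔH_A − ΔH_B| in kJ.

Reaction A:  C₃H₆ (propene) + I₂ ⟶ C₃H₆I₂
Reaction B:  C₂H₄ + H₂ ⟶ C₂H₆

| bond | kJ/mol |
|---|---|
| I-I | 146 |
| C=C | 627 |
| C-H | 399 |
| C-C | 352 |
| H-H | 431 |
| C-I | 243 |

Reaction A:
  Bonds broken (reactants):
    C-C: 1 × 352 = 352
    C-H: 6 × 399 = 2394
    C=C: 1 × 627 = 627
    I-I: 1 × 146 = 146
    Σ(broken) = 3519 kJ
  Bonds formed (products):
    C-C: 2 × 352 = 704
    C-H: 6 × 399 = 2394
    C-I: 2 × 243 = 486
    Σ(formed) = 3584 kJ
  ΔH_A = 3519 − 3584 = −65 kJ
Reaction B:
  Bonds broken (reactants):
    C-H: 4 × 399 = 1596
    C=C: 1 × 627 = 627
    H-H: 1 × 431 = 431
    Σ(broken) = 2654 kJ
  Bonds formed (products):
    C-C: 1 × 352 = 352
    C-H: 6 × 399 = 2394
    Σ(formed) = 2746 kJ
  ΔH_B = 2654 − 2746 = −92 kJ
ΔH_A − ΔH_B = +27 kJ, so reaction B has the more negative ΔH; |ΔH_A − ΔH_B| = 27 kJ.

Reaction B, by 27 kJ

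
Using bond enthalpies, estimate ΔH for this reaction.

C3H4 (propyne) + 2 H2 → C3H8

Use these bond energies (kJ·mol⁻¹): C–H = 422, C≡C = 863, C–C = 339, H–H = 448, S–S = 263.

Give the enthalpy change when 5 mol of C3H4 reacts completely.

ΔH = −1340 kJ

Bonds broken (reactants):
  C≡C: 1 × 863 = 863
  C–C: 1 × 339 = 339
  C–H: 4 × 422 = 1688
  H–H: 2 × 448 = 896
  Σ(broken) = 3786 kJ
Bonds formed (products):
  C–C: 2 × 339 = 678
  C–H: 8 × 422 = 3376
  Σ(formed) = 4054 kJ
ΔH = Σ(broken) − Σ(formed) = 3786 − 4054 = −268 kJ
For 5× the reaction as written: 5 × (−268) = −1340 kJ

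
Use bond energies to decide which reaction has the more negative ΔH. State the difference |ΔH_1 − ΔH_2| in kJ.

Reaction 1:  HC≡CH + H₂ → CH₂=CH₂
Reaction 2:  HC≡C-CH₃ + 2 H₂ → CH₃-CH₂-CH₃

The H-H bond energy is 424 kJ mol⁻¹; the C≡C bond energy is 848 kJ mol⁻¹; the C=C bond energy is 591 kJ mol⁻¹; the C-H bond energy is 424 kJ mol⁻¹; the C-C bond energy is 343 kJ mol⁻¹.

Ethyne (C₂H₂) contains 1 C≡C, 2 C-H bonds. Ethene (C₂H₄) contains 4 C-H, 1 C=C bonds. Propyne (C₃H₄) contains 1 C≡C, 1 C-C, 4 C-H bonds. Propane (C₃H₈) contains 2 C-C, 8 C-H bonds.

Reaction 1:
  Bonds broken (reactants):
    C≡C: 1 × 848 = 848
    C-H: 2 × 424 = 848
    H-H: 1 × 424 = 424
    Σ(broken) = 2120 kJ
  Bonds formed (products):
    C-H: 4 × 424 = 1696
    C=C: 1 × 591 = 591
    Σ(formed) = 2287 kJ
  ΔH_1 = 2120 − 2287 = −167 kJ
Reaction 2:
  Bonds broken (reactants):
    C≡C: 1 × 848 = 848
    C-C: 1 × 343 = 343
    C-H: 4 × 424 = 1696
    H-H: 2 × 424 = 848
    Σ(broken) = 3735 kJ
  Bonds formed (products):
    C-C: 2 × 343 = 686
    C-H: 8 × 424 = 3392
    Σ(formed) = 4078 kJ
  ΔH_2 = 3735 − 4078 = −343 kJ
ΔH_1 − ΔH_2 = +176 kJ, so reaction 2 has the more negative ΔH; |ΔH_1 − ΔH_2| = 176 kJ.

Reaction 2, by 176 kJ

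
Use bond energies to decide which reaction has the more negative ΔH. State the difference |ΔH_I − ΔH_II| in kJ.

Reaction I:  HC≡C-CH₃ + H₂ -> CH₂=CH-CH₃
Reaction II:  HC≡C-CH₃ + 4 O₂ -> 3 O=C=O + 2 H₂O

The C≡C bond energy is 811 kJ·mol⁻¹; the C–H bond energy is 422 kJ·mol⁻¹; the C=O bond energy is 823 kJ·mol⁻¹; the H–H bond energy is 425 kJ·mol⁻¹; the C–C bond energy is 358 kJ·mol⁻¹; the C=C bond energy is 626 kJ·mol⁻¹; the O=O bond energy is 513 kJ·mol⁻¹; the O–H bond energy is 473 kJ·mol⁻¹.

Reaction I:
  Bonds broken (reactants):
    C≡C: 1 × 811 = 811
    C–C: 1 × 358 = 358
    C–H: 4 × 422 = 1688
    H–H: 1 × 425 = 425
    Σ(broken) = 3282 kJ
  Bonds formed (products):
    C–C: 1 × 358 = 358
    C–H: 6 × 422 = 2532
    C=C: 1 × 626 = 626
    Σ(formed) = 3516 kJ
  ΔH_I = 3282 − 3516 = −234 kJ
Reaction II:
  Bonds broken (reactants):
    C≡C: 1 × 811 = 811
    C–C: 1 × 358 = 358
    C–H: 4 × 422 = 1688
    O=O: 4 × 513 = 2052
    Σ(broken) = 4909 kJ
  Bonds formed (products):
    C=O: 6 × 823 = 4938
    O–H: 4 × 473 = 1892
    Σ(formed) = 6830 kJ
  ΔH_II = 4909 − 6830 = −1921 kJ
ΔH_I − ΔH_II = +1687 kJ, so reaction II has the more negative ΔH; |ΔH_I − ΔH_II| = 1687 kJ.

Reaction II, by 1687 kJ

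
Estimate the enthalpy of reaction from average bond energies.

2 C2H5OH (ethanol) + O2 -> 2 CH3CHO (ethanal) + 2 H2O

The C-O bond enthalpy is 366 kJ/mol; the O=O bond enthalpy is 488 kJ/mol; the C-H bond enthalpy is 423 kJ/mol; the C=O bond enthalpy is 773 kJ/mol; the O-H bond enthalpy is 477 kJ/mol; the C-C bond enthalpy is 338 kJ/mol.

Bonds broken (reactants):
  C-C: 2 × 338 = 676
  C-H: 10 × 423 = 4230
  C-O: 2 × 366 = 732
  O-H: 2 × 477 = 954
  O=O: 1 × 488 = 488
  Σ(broken) = 7080 kJ
Bonds formed (products):
  C-C: 2 × 338 = 676
  C-H: 8 × 423 = 3384
  C=O: 2 × 773 = 1546
  O-H: 4 × 477 = 1908
  Σ(formed) = 7514 kJ
ΔH = Σ(broken) − Σ(formed) = 7080 − 7514 = −434 kJ

ΔH ≈ −434 kJ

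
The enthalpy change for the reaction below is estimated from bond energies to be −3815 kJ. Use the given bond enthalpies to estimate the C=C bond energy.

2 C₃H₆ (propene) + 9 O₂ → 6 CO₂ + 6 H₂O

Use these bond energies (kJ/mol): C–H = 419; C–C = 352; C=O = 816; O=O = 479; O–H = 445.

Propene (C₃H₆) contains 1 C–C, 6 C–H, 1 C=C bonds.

D(C=C) ≈ 637 kJ/mol

Let D be the C=C bond energy.
Σ(broken) = 2×352 + 12×419 + 2×D + 9×479 = 10043 + 2D
Σ(formed) = 12×816 + 12×445 = 15132
ΔH = Σ(broken) − Σ(formed) = (10043 + 2D) − (15132) = −5089 + 2D
Setting this equal to −3815 kJ gives 2D = 1274, so D = 637 kJ/mol.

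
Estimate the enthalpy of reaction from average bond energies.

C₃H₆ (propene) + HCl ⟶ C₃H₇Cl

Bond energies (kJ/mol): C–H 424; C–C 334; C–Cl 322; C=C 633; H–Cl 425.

Bonds broken (reactants):
  C–C: 1 × 334 = 334
  C–H: 6 × 424 = 2544
  C=C: 1 × 633 = 633
  H–Cl: 1 × 425 = 425
  Σ(broken) = 3936 kJ
Bonds formed (products):
  C–C: 2 × 334 = 668
  C–Cl: 1 × 322 = 322
  C–H: 7 × 424 = 2968
  Σ(formed) = 3958 kJ
ΔH = Σ(broken) − Σ(formed) = 3936 − 3958 = −22 kJ

ΔH ≈ −22 kJ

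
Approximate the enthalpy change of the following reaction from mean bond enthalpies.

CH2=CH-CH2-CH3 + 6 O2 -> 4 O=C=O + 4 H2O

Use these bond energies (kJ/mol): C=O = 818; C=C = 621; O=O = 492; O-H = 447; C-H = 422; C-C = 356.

ΔH ≈ −2459 kJ

Bonds broken (reactants):
  C-C: 2 × 356 = 712
  C-H: 8 × 422 = 3376
  C=C: 1 × 621 = 621
  O=O: 6 × 492 = 2952
  Σ(broken) = 7661 kJ
Bonds formed (products):
  C=O: 8 × 818 = 6544
  O-H: 8 × 447 = 3576
  Σ(formed) = 10120 kJ
ΔH = Σ(broken) − Σ(formed) = 7661 − 10120 = −2459 kJ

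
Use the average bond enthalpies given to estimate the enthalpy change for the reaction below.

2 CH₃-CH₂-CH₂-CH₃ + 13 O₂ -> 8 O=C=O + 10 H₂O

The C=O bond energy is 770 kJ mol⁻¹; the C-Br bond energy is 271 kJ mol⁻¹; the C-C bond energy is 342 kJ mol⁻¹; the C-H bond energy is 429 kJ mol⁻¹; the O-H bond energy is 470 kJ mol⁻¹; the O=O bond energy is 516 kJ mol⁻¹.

ΔH ≈ −4380 kJ

Bonds broken (reactants):
  C-C: 6 × 342 = 2052
  C-H: 20 × 429 = 8580
  O=O: 13 × 516 = 6708
  Σ(broken) = 17340 kJ
Bonds formed (products):
  C=O: 16 × 770 = 12320
  O-H: 20 × 470 = 9400
  Σ(formed) = 21720 kJ
ΔH = Σ(broken) − Σ(formed) = 17340 − 21720 = −4380 kJ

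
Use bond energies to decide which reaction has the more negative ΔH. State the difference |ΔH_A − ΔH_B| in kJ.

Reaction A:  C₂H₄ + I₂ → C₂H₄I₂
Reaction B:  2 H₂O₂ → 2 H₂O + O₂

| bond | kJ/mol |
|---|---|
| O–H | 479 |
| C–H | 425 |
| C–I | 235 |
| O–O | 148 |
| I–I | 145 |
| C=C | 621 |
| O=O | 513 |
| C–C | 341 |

Reaction A:
  Bonds broken (reactants):
    C–H: 4 × 425 = 1700
    C=C: 1 × 621 = 621
    I–I: 1 × 145 = 145
    Σ(broken) = 2466 kJ
  Bonds formed (products):
    C–C: 1 × 341 = 341
    C–H: 4 × 425 = 1700
    C–I: 2 × 235 = 470
    Σ(formed) = 2511 kJ
  ΔH_A = 2466 − 2511 = −45 kJ
Reaction B:
  Bonds broken (reactants):
    O–H: 4 × 479 = 1916
    O–O: 2 × 148 = 296
    Σ(broken) = 2212 kJ
  Bonds formed (products):
    O–H: 4 × 479 = 1916
    O=O: 1 × 513 = 513
    Σ(formed) = 2429 kJ
  ΔH_B = 2212 − 2429 = −217 kJ
ΔH_A − ΔH_B = +172 kJ, so reaction B has the more negative ΔH; |ΔH_A − ΔH_B| = 172 kJ.

Reaction B, by 172 kJ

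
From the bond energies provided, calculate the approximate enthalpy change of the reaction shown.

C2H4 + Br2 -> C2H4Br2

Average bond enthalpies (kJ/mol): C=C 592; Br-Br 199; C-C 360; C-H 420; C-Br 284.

Bonds broken (reactants):
  Br-Br: 1 × 199 = 199
  C-H: 4 × 420 = 1680
  C=C: 1 × 592 = 592
  Σ(broken) = 2471 kJ
Bonds formed (products):
  C-Br: 2 × 284 = 568
  C-C: 1 × 360 = 360
  C-H: 4 × 420 = 1680
  Σ(formed) = 2608 kJ
ΔH = Σ(broken) − Σ(formed) = 2471 − 2608 = −137 kJ

ΔH ≈ −137 kJ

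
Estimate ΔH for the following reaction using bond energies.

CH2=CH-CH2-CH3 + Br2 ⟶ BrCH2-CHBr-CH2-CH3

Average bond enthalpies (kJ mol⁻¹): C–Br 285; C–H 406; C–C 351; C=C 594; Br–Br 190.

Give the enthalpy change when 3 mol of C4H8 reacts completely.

Bonds broken (reactants):
  Br–Br: 1 × 190 = 190
  C–C: 2 × 351 = 702
  C–H: 8 × 406 = 3248
  C=C: 1 × 594 = 594
  Σ(broken) = 4734 kJ
Bonds formed (products):
  C–Br: 2 × 285 = 570
  C–C: 3 × 351 = 1053
  C–H: 8 × 406 = 3248
  Σ(formed) = 4871 kJ
ΔH = Σ(broken) − Σ(formed) = 4734 − 4871 = −137 kJ
For 3× the reaction as written: 3 × (−137) = −411 kJ

ΔH = −411 kJ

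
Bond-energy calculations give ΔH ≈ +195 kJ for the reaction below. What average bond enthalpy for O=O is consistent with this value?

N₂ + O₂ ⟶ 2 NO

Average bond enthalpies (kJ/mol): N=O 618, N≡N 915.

Let D be the O=O bond energy.
Σ(broken) = 1×915 + 1×D = 915 + D
Σ(formed) = 2×618 = 1236
ΔH = Σ(broken) − Σ(formed) = (915 + D) − (1236) = −321 + D
Setting this equal to +195 kJ gives D = 516 kJ/mol.

D(O=O) ≈ 516 kJ/mol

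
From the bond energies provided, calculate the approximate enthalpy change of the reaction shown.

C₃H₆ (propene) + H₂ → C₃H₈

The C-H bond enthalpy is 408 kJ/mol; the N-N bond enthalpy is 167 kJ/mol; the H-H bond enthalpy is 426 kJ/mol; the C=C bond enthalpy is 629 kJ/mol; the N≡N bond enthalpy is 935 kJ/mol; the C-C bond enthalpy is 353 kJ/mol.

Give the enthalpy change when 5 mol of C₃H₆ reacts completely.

ΔH = −570 kJ

Bonds broken (reactants):
  C-C: 1 × 353 = 353
  C-H: 6 × 408 = 2448
  C=C: 1 × 629 = 629
  H-H: 1 × 426 = 426
  Σ(broken) = 3856 kJ
Bonds formed (products):
  C-C: 2 × 353 = 706
  C-H: 8 × 408 = 3264
  Σ(formed) = 3970 kJ
ΔH = Σ(broken) − Σ(formed) = 3856 − 3970 = −114 kJ
For 5× the reaction as written: 5 × (−114) = −570 kJ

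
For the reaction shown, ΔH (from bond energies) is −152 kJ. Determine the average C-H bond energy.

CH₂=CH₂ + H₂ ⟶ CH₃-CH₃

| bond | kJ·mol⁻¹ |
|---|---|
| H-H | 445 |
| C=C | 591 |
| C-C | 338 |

D(C-H) ≈ 425 kJ/mol

Let D be the C-H bond energy.
Σ(broken) = 4×D + 1×591 + 1×445 = 1036 + 4D
Σ(formed) = 1×338 + 6×D = 338 + 6D
ΔH = Σ(broken) − Σ(formed) = (1036 + 4D) − (338 + 6D) = +698 − 2D
Setting this equal to −152 kJ gives 2D = 850, so D = 425 kJ/mol.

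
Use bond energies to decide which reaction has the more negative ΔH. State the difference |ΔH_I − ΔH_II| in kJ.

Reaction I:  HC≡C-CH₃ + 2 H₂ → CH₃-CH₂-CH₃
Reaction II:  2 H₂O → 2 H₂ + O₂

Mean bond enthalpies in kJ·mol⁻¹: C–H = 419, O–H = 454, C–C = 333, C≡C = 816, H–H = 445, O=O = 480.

Reaction I, by 749 kJ

Reaction I:
  Bonds broken (reactants):
    C≡C: 1 × 816 = 816
    C–C: 1 × 333 = 333
    C–H: 4 × 419 = 1676
    H–H: 2 × 445 = 890
    Σ(broken) = 3715 kJ
  Bonds formed (products):
    C–C: 2 × 333 = 666
    C–H: 8 × 419 = 3352
    Σ(formed) = 4018 kJ
  ΔH_I = 3715 − 4018 = −303 kJ
Reaction II:
  Bonds broken (reactants):
    O–H: 4 × 454 = 1816
    Σ(broken) = 1816 kJ
  Bonds formed (products):
    H–H: 2 × 445 = 890
    O=O: 1 × 480 = 480
    Σ(formed) = 1370 kJ
  ΔH_II = 1816 − 1370 = +446 kJ
ΔH_I − ΔH_II = −749 kJ, so reaction I has the more negative ΔH; |ΔH_I − ΔH_II| = 749 kJ.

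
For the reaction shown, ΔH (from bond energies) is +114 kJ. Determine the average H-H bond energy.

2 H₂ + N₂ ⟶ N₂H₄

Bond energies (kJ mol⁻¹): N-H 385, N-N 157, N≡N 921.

D(H-H) ≈ 445 kJ/mol

Let D be the H-H bond energy.
Σ(broken) = 2×D + 1×921 = 921 + 2D
Σ(formed) = 4×385 + 1×157 = 1697
ΔH = Σ(broken) − Σ(formed) = (921 + 2D) − (1697) = −776 + 2D
Setting this equal to +114 kJ gives 2D = 890, so D = 445 kJ/mol.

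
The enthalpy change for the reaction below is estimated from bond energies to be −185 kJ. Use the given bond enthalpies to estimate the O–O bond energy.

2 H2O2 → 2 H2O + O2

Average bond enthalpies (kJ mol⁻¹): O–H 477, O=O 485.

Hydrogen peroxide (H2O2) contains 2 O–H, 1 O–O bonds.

Let D be the O–O bond energy.
Σ(broken) = 4×477 + 2×D = 1908 + 2D
Σ(formed) = 4×477 + 1×485 = 2393
ΔH = Σ(broken) − Σ(formed) = (1908 + 2D) − (2393) = −485 + 2D
Setting this equal to −185 kJ gives 2D = 300, so D = 150 kJ/mol.

D(O–O) ≈ 150 kJ/mol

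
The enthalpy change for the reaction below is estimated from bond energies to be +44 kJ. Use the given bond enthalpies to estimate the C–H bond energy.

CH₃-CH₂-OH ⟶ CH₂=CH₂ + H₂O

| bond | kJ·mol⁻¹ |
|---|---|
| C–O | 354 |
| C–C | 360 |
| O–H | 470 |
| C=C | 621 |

D(C–H) ≈ 421 kJ/mol

Let D be the C–H bond energy.
Σ(broken) = 1×360 + 5×D + 1×354 + 1×470 = 1184 + 5D
Σ(formed) = 4×D + 1×621 + 2×470 = 1561 + 4D
ΔH = Σ(broken) − Σ(formed) = (1184 + 5D) − (1561 + 4D) = −377 + D
Setting this equal to +44 kJ gives D = 421 kJ/mol.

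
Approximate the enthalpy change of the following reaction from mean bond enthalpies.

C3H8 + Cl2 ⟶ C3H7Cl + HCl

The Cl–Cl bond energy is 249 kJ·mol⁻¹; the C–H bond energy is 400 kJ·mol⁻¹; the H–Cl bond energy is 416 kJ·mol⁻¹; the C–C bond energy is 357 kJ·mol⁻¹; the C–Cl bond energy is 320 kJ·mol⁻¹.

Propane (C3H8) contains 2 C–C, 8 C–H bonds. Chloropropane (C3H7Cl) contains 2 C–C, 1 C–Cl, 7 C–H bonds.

Bonds broken (reactants):
  C–C: 2 × 357 = 714
  C–H: 8 × 400 = 3200
  Cl–Cl: 1 × 249 = 249
  Σ(broken) = 4163 kJ
Bonds formed (products):
  C–C: 2 × 357 = 714
  C–Cl: 1 × 320 = 320
  C–H: 7 × 400 = 2800
  H–Cl: 1 × 416 = 416
  Σ(formed) = 4250 kJ
ΔH = Σ(broken) − Σ(formed) = 4163 − 4250 = −87 kJ

ΔH ≈ −87 kJ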